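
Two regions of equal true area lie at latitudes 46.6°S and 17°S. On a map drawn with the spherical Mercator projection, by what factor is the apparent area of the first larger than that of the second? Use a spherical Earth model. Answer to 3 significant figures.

Mercator areal scale is sec²φ.
At 46.6°: sec²(46.6°) = 1/0.6871² = 2.118.
At 17°: sec²(17°) = 1/0.9563² = 1.093.
Ratio = 2.118/1.093 = cos²(17°)/cos²(46.6°) ≈ 1.94.

1.94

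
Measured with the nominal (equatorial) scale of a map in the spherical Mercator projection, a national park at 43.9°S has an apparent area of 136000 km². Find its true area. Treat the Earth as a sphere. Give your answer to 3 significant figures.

70600 km²

The Mercator projection is conformal; its linear scale factor is the same in every direction and equals sec φ = 1/cos φ.
Areal scale = k² = sec²φ = 1/cos²(43.9°) = 1/0.7206² = 1.926.
True area = apparent / (areal scale) = 136000 / 1.926 ≈ 70600 km².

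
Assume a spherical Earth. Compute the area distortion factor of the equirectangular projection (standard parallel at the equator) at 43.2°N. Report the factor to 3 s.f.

1.37

Plate carrée maps x = Rλ, y = Rφ. The meridian scale is h = 1 and the parallel scale is k = 1/cos φ = sec φ.
Areal scale = h·k = 1 × sec φ; at 43.2°, h = 1.000, k = 1.372, so h·k = 1.372.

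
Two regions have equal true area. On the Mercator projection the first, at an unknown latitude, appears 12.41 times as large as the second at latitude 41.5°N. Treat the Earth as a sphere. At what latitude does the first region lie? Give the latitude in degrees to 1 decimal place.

On Mercator, (apparent₁)/(apparent₂) = sec²φ₁ / sec²φ₂ when true areas are equal.
cos²φ₂ / cos²φ₁ = 12.41  ⇒  cos φ₁ = cos 41.5° / √12.41 = 0.7490/3.523 = 0.2126.
φ₁ = arccos(0.2126) ≈ 77.7°.

77.7°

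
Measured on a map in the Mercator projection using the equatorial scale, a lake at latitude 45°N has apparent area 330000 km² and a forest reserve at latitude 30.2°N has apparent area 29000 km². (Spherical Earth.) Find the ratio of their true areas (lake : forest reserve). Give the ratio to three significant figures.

Since Mercator area scale is 1/cos²φ, the true area equals the apparent area multiplied by cos²φ.
True area of lake: 330000 × cos²(45°) = 330000 × 0.5000 = 165000 km².
True area of forest reserve: 29000 × cos²(30.2°) = 29000 × 0.7470 = 21660 km².
Ratio = 165000 / 21660 ≈ 7.62.

7.62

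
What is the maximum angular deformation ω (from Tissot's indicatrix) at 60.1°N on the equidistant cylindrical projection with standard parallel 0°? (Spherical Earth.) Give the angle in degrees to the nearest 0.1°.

39.1°

For the equirectangular projection with φ₀ = 0 (plate carrée), h = 1 along meridians and k = sec φ along parallels.
At 60.1°: h = 1.000, k = 2.006; principal scales a = 2.006, b = 1.000.
sin(ω/2) = (a − b)/(a + b) = 1.006/3.006 = 0.3347, so ω = 2 arcsin(0.3347) ≈ 39.1°.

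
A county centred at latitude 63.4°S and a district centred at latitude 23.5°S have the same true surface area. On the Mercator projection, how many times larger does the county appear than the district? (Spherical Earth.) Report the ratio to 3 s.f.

4.19

On Mercator, area is exaggerated by sec²φ = 1/cos²φ.
At 63.4°: sec²(63.4°) = 1/0.4478² = 4.988.
At 23.5°: sec²(23.5°) = 1/0.9171² = 1.189.
Ratio = 4.988/1.189 = cos²(23.5°)/cos²(63.4°) ≈ 4.19.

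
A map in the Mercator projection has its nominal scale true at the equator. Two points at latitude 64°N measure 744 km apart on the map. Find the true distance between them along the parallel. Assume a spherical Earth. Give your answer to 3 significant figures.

326 km

Mercator is conformal, so the point scale is isotropic: h = k = sec φ = 1/cos φ.
Along the parallel at 64°, map distances are exaggerated by k = sec 64° = 2.281.
True distance = 744 / 2.281 = 744 × cos 64° ≈ 326 km.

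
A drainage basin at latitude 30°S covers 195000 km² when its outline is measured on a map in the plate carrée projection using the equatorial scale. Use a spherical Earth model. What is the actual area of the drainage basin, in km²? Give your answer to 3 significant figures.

169000 km²

In the plate carrée (x = Rλ, y = Rφ), meridians are true-scale (h = 1) and parallels are stretched by k = sec φ.
Areal scale = h·k = 1 × sec φ; at 30°, h = 1.000, k = 1.155, so h·k = 1.155.
True area = apparent / (areal scale) = 195000 / 1.155 ≈ 169000 km².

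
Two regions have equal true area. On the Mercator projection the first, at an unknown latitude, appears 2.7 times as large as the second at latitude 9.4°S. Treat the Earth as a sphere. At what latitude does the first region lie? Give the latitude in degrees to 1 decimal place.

On Mercator, (apparent₁)/(apparent₂) = sec²φ₁ / sec²φ₂ when true areas are equal.
cos²φ₂ / cos²φ₁ = 2.7  ⇒  cos φ₁ = cos 9.4° / √2.7 = 0.9866/1.643 = 0.6004.
φ₁ = arccos(0.6004) ≈ 53.1°.

53.1°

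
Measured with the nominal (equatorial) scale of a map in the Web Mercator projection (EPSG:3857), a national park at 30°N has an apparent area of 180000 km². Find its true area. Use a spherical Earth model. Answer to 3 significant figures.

135000 km²

For Mercator, h = k = sec φ (a conformal cylindrical projection has a single point scale, 1/cos φ).
Areal scale = k² = sec²φ = 1/cos²(30°) = 1/0.8660² = 1.333.
True area = apparent / (areal scale) = 180000 / 1.333 ≈ 135000 km².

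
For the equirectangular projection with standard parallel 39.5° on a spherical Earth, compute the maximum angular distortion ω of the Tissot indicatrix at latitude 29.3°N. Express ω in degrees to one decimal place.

7.0°

With standard parallel φ₀ = 39.5°, the equirectangular projection gives x = Rλ cos φ₀, y = Rφ, so h = 1 and k = cos 39.5° / cos φ.
At 29.3°: h = 1.000, k = 0.8848; principal scales a = 1.000, b = 0.8848.
sin(ω/2) = (a − b)/(a + b) = 0.1152/1.885 = 0.06111, so ω = 2 arcsin(0.06111) ≈ 7.0°.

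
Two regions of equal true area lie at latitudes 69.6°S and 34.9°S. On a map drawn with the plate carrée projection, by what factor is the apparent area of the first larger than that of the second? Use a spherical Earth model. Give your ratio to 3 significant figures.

For the equirectangular projection with φ₀ = 0 (plate carrée), h = 1 along meridians and k = sec φ along parallels.
Areal scale at 69.6°: h·k = 1.000 × 2.869 = 2.869.
Areal scale at 34.9°: h·k = 1.000 × 1.219 = 1.219.
Ratio = 2.869/1.219 ≈ 2.35.

2.35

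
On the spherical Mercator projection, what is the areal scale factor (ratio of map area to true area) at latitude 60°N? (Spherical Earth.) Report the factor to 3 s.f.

4.00

Mercator is conformal, so the point scale is isotropic: h = k = sec φ = 1/cos φ.
Areal scale = k² = sec²φ = 1/cos²(60°) = 1/0.5000² = 4.000.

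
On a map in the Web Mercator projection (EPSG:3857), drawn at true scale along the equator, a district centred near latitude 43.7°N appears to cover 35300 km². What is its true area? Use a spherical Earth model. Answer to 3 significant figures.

18500 km²

For Mercator, h = k = sec φ (a conformal cylindrical projection has a single point scale, 1/cos φ).
Areal scale = k² = sec²φ = 1/cos²(43.7°) = 1/0.7230² = 1.913.
True area = apparent / (areal scale) = 35300 / 1.913 ≈ 18500 km².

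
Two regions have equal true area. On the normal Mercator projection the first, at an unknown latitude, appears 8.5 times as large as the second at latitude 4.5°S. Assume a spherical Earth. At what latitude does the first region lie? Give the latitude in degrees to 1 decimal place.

For equal true areas on Mercator, apparent areas scale as sec²φ, so the ratio is cos²φ₂ / cos²φ₁.
cos²φ₂ / cos²φ₁ = 8.5  ⇒  cos φ₁ = cos 4.5° / √8.5 = 0.9969/2.915 = 0.3419.
φ₁ = arccos(0.3419) ≈ 70.0°.

70.0°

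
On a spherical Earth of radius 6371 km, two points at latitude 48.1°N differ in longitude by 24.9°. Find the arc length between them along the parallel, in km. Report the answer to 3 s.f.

1850 km

Arc length along a parallel = R cos φ · Δλ (with Δλ in radians).
= 6371 × cos 48.1° × (24.9° × π/180) = 6371 × 0.6678 × 0.4346 ≈ 1850 km.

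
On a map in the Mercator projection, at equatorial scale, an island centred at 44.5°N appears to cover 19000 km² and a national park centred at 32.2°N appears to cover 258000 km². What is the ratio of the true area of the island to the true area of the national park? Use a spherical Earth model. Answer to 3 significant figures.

0.0523

Mercator's areal exaggeration is sec²φ; hence true area = (apparent area) · cos²φ.
True area of island: 19000 × cos²(44.5°) = 19000 × 0.5087 = 9666 km².
True area of national park: 258000 × cos²(32.2°) = 258000 × 0.7160 = 184700 km².
Ratio = 9666 / 184700 ≈ 0.0523.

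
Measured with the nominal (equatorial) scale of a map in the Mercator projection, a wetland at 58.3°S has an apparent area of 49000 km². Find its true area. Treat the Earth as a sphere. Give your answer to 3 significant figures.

13500 km²

The Mercator projection is conformal; its linear scale factor is the same in every direction and equals sec φ = 1/cos φ.
Areal scale = k² = sec²φ = 1/cos²(58.3°) = 1/0.5255² = 3.622.
True area = apparent / (areal scale) = 49000 / 3.622 ≈ 13500 km².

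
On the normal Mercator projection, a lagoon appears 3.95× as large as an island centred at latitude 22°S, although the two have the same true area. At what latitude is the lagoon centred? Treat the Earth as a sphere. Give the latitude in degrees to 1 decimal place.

Mercator areal scale is sec²φ, so apparent-area ratio = sec²φ₁ / sec²φ₂ = cos²φ₂ / cos²φ₁.
cos²φ₂ / cos²φ₁ = 3.95  ⇒  cos φ₁ = cos 22° / √3.95 = 0.9272/1.987 = 0.4665.
φ₁ = arccos(0.4665) ≈ 62.2°.

62.2°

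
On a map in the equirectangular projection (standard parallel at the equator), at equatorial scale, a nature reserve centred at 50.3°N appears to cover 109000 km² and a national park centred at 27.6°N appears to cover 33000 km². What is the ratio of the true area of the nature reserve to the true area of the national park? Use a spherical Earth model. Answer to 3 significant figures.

On the plate carrée, areal scale = h·k = 1 × sec φ, so true area = apparent × cos φ.
True area of nature reserve: 109000 × cos(50.3°) = 109000 × 0.6388 = 69630 km².
True area of national park: 33000 × cos(27.6°) = 33000 × 0.8862 = 29240 km².
Ratio = 69630 / 29240 ≈ 2.38.

2.38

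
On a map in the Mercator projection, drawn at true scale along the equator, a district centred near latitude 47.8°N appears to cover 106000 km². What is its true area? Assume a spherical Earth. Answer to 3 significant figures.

47800 km²

Mercator is conformal, so the point scale is isotropic: h = k = sec φ = 1/cos φ.
Areal scale = k² = sec²φ = 1/cos²(47.8°) = 1/0.6717² = 2.216.
True area = apparent / (areal scale) = 106000 / 2.216 ≈ 47800 km².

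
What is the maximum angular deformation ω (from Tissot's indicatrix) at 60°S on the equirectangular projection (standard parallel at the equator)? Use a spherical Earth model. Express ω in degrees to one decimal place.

In the plate carrée (x = Rλ, y = Rφ), meridians are true-scale (h = 1) and parallels are stretched by k = sec φ.
At 60°: h = 1.000, k = 2.000; principal scales a = 2.000, b = 1.000.
sin(ω/2) = (a − b)/(a + b) = 1.0000/3.000 = 0.3333, so ω = 2 arcsin(0.3333) ≈ 38.9°.

38.9°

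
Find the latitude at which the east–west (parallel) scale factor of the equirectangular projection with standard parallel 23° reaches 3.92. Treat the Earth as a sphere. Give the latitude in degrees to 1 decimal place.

76.4°

The equidistant cylindrical projection with φ₀ = 23° has h = 1 (meridians true) and k = cos φ₀ / cos φ along parallels.
k = cos φ₀ / cos φ = 3.92  ⇒  cos φ = cos 23° / 3.92 = 0.2348.
φ = arccos(0.2348) ≈ 76.4°.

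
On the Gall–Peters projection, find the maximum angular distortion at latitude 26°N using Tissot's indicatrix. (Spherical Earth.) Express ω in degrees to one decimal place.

27.2°

Gall–Peters is a cylindrical equal-area projection with standard parallels at ±45°. For cylindrical equal-area with standard parallel φ₀, h = cos φ / cos φ₀ and k = cos φ₀ / cos φ, so h·k = 1.
At 26°: h = 1.271, k = 0.7867; principal scales a = 1.271, b = 0.7867.
sin(ω/2) = (a − b)/(a + b) = 0.4844/2.058 = 0.2354, so ω = 2 arcsin(0.2354) ≈ 27.2°.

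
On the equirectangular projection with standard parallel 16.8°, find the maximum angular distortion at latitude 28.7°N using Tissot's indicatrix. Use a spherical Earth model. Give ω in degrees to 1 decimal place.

5.0°

The equidistant cylindrical projection with φ₀ = 16.8° has h = 1 (meridians true) and k = cos φ₀ / cos φ along parallels.
At 28.7°: h = 1.000, k = 1.091; principal scales a = 1.091, b = 1.000.
sin(ω/2) = (a − b)/(a + b) = 0.09140/2.091 = 0.04370, so ω = 2 arcsin(0.04370) ≈ 5.0°.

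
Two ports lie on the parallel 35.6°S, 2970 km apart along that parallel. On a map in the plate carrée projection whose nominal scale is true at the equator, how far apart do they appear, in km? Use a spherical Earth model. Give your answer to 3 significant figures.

3650 km

In the plate carrée (x = Rλ, y = Rφ), meridians are true-scale (h = 1) and parallels are stretched by k = sec φ.
Along the parallel, k = sec 35.6° = 1/0.8131 = 1.230.
Map distance = 2970 × 1.230 ≈ 3650 km.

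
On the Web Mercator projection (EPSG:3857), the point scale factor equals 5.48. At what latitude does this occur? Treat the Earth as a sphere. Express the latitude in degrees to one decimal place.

Mercator scale is k = sec φ = 1/cos φ.
1/cos φ = 5.48  ⇒  cos φ = 0.1825  ⇒  φ = arccos(0.1825) ≈ 79.5°.

79.5°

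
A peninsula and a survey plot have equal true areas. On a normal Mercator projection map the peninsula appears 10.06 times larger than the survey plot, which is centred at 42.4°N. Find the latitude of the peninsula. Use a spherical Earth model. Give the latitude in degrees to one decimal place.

Mercator areal scale is sec²φ, so apparent-area ratio = sec²φ₁ / sec²φ₂ = cos²φ₂ / cos²φ₁.
cos²φ₂ / cos²φ₁ = 10.06  ⇒  cos φ₁ = cos 42.4° / √10.06 = 0.7385/3.172 = 0.2328.
φ₁ = arccos(0.2328) ≈ 76.5°.

76.5°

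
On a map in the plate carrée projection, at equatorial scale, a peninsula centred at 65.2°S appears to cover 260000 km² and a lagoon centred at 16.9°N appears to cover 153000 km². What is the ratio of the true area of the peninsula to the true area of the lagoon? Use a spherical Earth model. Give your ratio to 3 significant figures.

0.745

On the plate carrée, areal scale = h·k = 1 × sec φ, so true area = apparent × cos φ.
True area of peninsula: 260000 × cos(65.2°) = 260000 × 0.4195 = 109100 km².
True area of lagoon: 153000 × cos(16.9°) = 153000 × 0.9568 = 146400 km².
Ratio = 109100 / 146400 ≈ 0.745.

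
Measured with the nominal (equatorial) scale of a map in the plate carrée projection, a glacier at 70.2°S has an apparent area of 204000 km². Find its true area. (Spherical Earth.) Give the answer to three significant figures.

69100 km²

Plate carrée maps x = Rλ, y = Rφ. The meridian scale is h = 1 and the parallel scale is k = 1/cos φ = sec φ.
Areal scale = h·k = 1 × sec φ; at 70.2°, h = 1.000, k = 2.952, so h·k = 2.952.
True area = apparent / (areal scale) = 204000 / 2.952 ≈ 69100 km².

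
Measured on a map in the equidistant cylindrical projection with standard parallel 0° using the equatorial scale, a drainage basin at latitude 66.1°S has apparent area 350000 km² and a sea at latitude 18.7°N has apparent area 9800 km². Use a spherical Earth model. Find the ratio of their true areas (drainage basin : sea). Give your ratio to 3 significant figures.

On the plate carrée, areal scale = h·k = 1 × sec φ, so true area = apparent × cos φ.
True area of drainage basin: 350000 × cos(66.1°) = 350000 × 0.4051 = 141800 km².
True area of sea: 9800 × cos(18.7°) = 9800 × 0.9472 = 9283 km².
Ratio = 141800 / 9283 ≈ 15.3.

15.3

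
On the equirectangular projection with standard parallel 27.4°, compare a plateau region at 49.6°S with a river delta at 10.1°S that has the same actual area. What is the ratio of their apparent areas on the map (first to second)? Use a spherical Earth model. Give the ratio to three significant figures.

With standard parallel φ₀ = 27.4°, the equirectangular projection gives x = Rλ cos φ₀, y = Rφ, so h = 1 and k = cos 27.4° / cos φ.
Areal scale at 49.6°: h·k = 1.000 × 1.370 = 1.370.
Areal scale at 10.1°: h·k = 1.000 × 0.9018 = 0.9018.
Ratio = 1.370/0.9018 ≈ 1.52.

1.52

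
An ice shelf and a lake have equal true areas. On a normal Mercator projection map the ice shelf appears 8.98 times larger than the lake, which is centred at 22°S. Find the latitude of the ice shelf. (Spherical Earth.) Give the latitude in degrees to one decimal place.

72.0°

On Mercator, (apparent₁)/(apparent₂) = sec²φ₁ / sec²φ₂ when true areas are equal.
cos²φ₂ / cos²φ₁ = 8.98  ⇒  cos φ₁ = cos 22° / √8.98 = 0.9272/2.997 = 0.3094.
φ₁ = arccos(0.3094) ≈ 72.0°.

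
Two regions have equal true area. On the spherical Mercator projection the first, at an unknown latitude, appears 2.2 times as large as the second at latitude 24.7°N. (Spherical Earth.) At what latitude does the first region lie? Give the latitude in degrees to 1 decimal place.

For equal true areas on Mercator, apparent areas scale as sec²φ, so the ratio is cos²φ₂ / cos²φ₁.
cos²φ₂ / cos²φ₁ = 2.2  ⇒  cos φ₁ = cos 24.7° / √2.2 = 0.9085/1.483 = 0.6125.
φ₁ = arccos(0.6125) ≈ 52.2°.

52.2°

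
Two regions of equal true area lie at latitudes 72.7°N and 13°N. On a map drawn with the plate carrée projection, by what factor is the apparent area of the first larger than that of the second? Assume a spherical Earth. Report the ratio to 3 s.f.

3.28

For the equirectangular projection with φ₀ = 0 (plate carrée), h = 1 along meridians and k = sec φ along parallels.
Areal scale at 72.7°: h·k = 1.000 × 3.363 = 3.363.
Areal scale at 13°: h·k = 1.000 × 1.026 = 1.026.
Ratio = 3.363/1.026 ≈ 3.28.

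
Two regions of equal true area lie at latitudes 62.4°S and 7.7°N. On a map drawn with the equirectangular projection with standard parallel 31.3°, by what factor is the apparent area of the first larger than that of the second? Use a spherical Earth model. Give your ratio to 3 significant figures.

The equidistant cylindrical projection with φ₀ = 31.3° has h = 1 (meridians true) and k = cos φ₀ / cos φ along parallels.
Areal scale at 62.4°: h·k = 1.000 × 1.844 = 1.844.
Areal scale at 7.7°: h·k = 1.000 × 0.8622 = 0.8622.
Ratio = 1.844/0.8622 ≈ 2.14.

2.14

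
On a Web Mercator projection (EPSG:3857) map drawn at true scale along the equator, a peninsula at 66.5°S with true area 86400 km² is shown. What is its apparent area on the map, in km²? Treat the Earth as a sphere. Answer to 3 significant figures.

Mercator is conformal, so the point scale is isotropic: h = k = sec φ = 1/cos φ.
Areal scale = k² = sec²φ = 1/cos²(66.5°) = 1/0.3987² = 6.289.
Apparent area = 86400 × 6.289 ≈ 543000 km².

543000 km²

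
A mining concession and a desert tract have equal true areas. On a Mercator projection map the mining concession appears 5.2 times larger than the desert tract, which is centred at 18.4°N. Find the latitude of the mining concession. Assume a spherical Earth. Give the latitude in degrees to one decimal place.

For equal true areas on Mercator, apparent areas scale as sec²φ, so the ratio is cos²φ₂ / cos²φ₁.
cos²φ₂ / cos²φ₁ = 5.2  ⇒  cos φ₁ = cos 18.4° / √5.2 = 0.9489/2.280 = 0.4161.
φ₁ = arccos(0.4161) ≈ 65.4°.

65.4°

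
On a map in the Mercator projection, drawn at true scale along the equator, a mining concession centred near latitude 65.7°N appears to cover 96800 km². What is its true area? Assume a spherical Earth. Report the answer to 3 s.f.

16400 km²

The Mercator projection is conformal; its linear scale factor is the same in every direction and equals sec φ = 1/cos φ.
Areal scale = k² = sec²φ = 1/cos²(65.7°) = 1/0.4115² = 5.905.
True area = apparent / (areal scale) = 96800 / 5.905 ≈ 16400 km².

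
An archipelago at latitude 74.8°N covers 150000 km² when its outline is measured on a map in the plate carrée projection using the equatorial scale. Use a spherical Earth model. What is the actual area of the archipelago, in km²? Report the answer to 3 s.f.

For the equirectangular projection with φ₀ = 0 (plate carrée), h = 1 along meridians and k = sec φ along parallels.
Areal scale = h·k = 1 × sec φ; at 74.8°, h = 1.000, k = 3.814, so h·k = 3.814.
True area = apparent / (areal scale) = 150000 / 3.814 ≈ 39300 km².

39300 km²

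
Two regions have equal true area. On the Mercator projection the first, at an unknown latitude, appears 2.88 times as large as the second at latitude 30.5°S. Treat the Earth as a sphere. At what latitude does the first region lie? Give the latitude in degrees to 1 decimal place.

On Mercator, (apparent₁)/(apparent₂) = sec²φ₁ / sec²φ₂ when true areas are equal.
cos²φ₂ / cos²φ₁ = 2.88  ⇒  cos φ₁ = cos 30.5° / √2.88 = 0.8616/1.697 = 0.5077.
φ₁ = arccos(0.5077) ≈ 59.5°.

59.5°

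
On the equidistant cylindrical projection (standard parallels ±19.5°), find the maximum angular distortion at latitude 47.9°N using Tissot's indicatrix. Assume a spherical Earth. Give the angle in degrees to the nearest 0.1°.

With standard parallel φ₀ = 19.5°, the equirectangular projection gives x = Rλ cos φ₀, y = Rφ, so h = 1 and k = cos 19.5° / cos φ.
At 47.9°: h = 1.000, k = 1.406; principal scales a = 1.406, b = 1.000.
sin(ω/2) = (a − b)/(a + b) = 0.4060/2.406 = 0.1688, so ω = 2 arcsin(0.1688) ≈ 19.4°.

19.4°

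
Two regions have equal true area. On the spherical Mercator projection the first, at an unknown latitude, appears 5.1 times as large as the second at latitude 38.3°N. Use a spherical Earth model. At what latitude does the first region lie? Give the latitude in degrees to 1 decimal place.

Mercator areal scale is sec²φ, so apparent-area ratio = sec²φ₁ / sec²φ₂ = cos²φ₂ / cos²φ₁.
cos²φ₂ / cos²φ₁ = 5.1  ⇒  cos φ₁ = cos 38.3° / √5.1 = 0.7848/2.258 = 0.3475.
φ₁ = arccos(0.3475) ≈ 69.7°.

69.7°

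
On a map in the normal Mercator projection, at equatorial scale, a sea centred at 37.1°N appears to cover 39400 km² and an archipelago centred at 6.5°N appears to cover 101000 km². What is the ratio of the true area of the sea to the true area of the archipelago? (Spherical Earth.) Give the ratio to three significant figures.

Mercator's areal exaggeration is sec²φ; hence true area = (apparent area) · cos²φ.
True area of sea: 39400 × cos²(37.1°) = 39400 × 0.6361 = 25060 km².
True area of archipelago: 101000 × cos²(6.5°) = 101000 × 0.9872 = 99710 km².
Ratio = 25060 / 99710 ≈ 0.251.

0.251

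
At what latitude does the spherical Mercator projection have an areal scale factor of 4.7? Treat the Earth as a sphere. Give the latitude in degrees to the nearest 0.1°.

62.5°

Mercator areal scale is sec²φ.
sec²φ = 4.7  ⇒  cos²φ = 0.2128  ⇒  cos φ = 0.4613.
φ = arccos(0.4613) ≈ 62.5°.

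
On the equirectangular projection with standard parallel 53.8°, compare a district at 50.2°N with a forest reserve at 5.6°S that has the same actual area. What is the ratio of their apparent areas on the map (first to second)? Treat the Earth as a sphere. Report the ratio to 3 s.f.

The equidistant cylindrical projection with φ₀ = 53.8° has h = 1 (meridians true) and k = cos φ₀ / cos φ along parallels.
Areal scale at 50.2°: h·k = 1.000 × 0.9227 = 0.9227.
Areal scale at 5.6°: h·k = 1.000 × 0.5934 = 0.5934.
Ratio = 0.9227/0.5934 ≈ 1.55.

1.55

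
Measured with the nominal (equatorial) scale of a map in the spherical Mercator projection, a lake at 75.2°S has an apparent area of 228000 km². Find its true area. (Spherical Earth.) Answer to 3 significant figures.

The Mercator projection is conformal; its linear scale factor is the same in every direction and equals sec φ = 1/cos φ.
Areal scale = k² = sec²φ = 1/cos²(75.2°) = 1/0.2554² = 15.33.
True area = apparent / (areal scale) = 228000 / 15.33 ≈ 14900 km².

14900 km²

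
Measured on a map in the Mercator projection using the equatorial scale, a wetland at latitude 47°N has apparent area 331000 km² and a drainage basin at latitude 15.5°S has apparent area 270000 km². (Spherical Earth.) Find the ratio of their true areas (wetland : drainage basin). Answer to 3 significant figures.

Mercator's areal exaggeration is sec²φ; hence true area = (apparent area) · cos²φ.
True area of wetland: 331000 × cos²(47°) = 331000 × 0.4651 = 154000 km².
True area of drainage basin: 270000 × cos²(15.5°) = 270000 × 0.9286 = 250700 km².
Ratio = 154000 / 250700 ≈ 0.614.

0.614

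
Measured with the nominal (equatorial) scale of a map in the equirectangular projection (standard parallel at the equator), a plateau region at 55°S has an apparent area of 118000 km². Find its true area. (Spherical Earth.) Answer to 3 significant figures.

For the equirectangular projection with φ₀ = 0 (plate carrée), h = 1 along meridians and k = sec φ along parallels.
Areal scale = h·k = 1 × sec φ; at 55°, h = 1.000, k = 1.743, so h·k = 1.743.
True area = apparent / (areal scale) = 118000 / 1.743 ≈ 67700 km².

67700 km²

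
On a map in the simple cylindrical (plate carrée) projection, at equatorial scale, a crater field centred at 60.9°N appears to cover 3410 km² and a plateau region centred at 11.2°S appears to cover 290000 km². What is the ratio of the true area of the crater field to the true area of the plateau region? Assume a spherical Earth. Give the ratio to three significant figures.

0.00583

Plate carrée has h = 1 and k = sec φ, giving areal scale sec φ; true area = (apparent area) · cos φ.
True area of crater field: 3410 × cos(60.9°) = 3410 × 0.4863 = 1658 km².
True area of plateau region: 290000 × cos(11.2°) = 290000 × 0.9810 = 284500 km².
Ratio = 1658 / 284500 ≈ 0.00583.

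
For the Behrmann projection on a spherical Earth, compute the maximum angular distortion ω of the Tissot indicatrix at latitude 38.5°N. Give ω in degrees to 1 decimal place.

Behrmann is a cylindrical equal-area projection with standard parallels at ±30°. Cylindrical equal-area (φ₀ = 30°): h = cos φ / cos 30° along meridians, k = cos 30° / cos φ along parallels; h·k = 1.
At 38.5°: h = 0.9037, k = 1.107; principal scales a = 1.107, b = 0.9037.
sin(ω/2) = (a − b)/(a + b) = 0.2029/2.010 = 0.1009, so ω = 2 arcsin(0.1009) ≈ 11.6°.

11.6°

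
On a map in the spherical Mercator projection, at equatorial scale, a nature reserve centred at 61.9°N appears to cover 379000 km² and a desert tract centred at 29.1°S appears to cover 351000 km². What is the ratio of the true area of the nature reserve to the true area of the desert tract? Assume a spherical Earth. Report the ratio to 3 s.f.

0.314

On Mercator the areal scale is sec²φ, so true area = apparent × cos²φ.
True area of nature reserve: 379000 × cos²(61.9°) = 379000 × 0.2219 = 84080 km².
True area of desert tract: 351000 × cos²(29.1°) = 351000 × 0.7635 = 268000 km².
Ratio = 84080 / 268000 ≈ 0.314.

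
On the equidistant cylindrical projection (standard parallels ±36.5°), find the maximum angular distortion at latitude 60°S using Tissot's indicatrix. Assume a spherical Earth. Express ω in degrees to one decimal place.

With standard parallel φ₀ = 36.5°, the equirectangular projection gives x = Rλ cos φ₀, y = Rφ, so h = 1 and k = cos 36.5° / cos φ.
At 60°: h = 1.000, k = 1.608; principal scales a = 1.608, b = 1.000.
sin(ω/2) = (a − b)/(a + b) = 0.6077/2.608 = 0.2330, so ω = 2 arcsin(0.2330) ≈ 27.0°.

27.0°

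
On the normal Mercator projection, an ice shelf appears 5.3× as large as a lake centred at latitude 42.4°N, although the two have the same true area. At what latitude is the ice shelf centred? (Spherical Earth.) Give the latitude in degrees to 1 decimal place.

Mercator areal scale is sec²φ, so apparent-area ratio = sec²φ₁ / sec²φ₂ = cos²φ₂ / cos²φ₁.
cos²φ₂ / cos²φ₁ = 5.3  ⇒  cos φ₁ = cos 42.4° / √5.3 = 0.7385/2.302 = 0.3208.
φ₁ = arccos(0.3208) ≈ 71.3°.

71.3°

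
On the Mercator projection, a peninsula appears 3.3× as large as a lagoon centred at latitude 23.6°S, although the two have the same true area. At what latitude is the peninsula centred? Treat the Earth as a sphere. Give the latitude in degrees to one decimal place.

Mercator areal scale is sec²φ, so apparent-area ratio = sec²φ₁ / sec²φ₂ = cos²φ₂ / cos²φ₁.
cos²φ₂ / cos²φ₁ = 3.3  ⇒  cos φ₁ = cos 23.6° / √3.3 = 0.9164/1.817 = 0.5044.
φ₁ = arccos(0.5044) ≈ 59.7°.

59.7°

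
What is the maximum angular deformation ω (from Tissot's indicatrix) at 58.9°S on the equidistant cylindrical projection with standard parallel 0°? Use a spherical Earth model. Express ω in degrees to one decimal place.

37.2°

Plate carrée maps x = Rλ, y = Rφ. The meridian scale is h = 1 and the parallel scale is k = 1/cos φ = sec φ.
At 58.9°: h = 1.000, k = 1.936; principal scales a = 1.936, b = 1.000.
sin(ω/2) = (a − b)/(a + b) = 0.9360/2.936 = 0.3188, so ω = 2 arcsin(0.3188) ≈ 37.2°.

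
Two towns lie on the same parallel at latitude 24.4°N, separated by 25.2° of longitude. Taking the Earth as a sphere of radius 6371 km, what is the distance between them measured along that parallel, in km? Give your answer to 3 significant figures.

2550 km

Arc length along a parallel = R cos φ · Δλ (with Δλ in radians).
= 6371 × cos 24.4° × (25.2° × π/180) = 6371 × 0.9107 × 0.4398 ≈ 2550 km.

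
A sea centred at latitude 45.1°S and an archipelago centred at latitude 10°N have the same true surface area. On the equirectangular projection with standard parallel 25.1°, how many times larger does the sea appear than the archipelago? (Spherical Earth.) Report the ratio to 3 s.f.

1.40

The equidistant cylindrical projection with φ₀ = 25.1° has h = 1 (meridians true) and k = cos φ₀ / cos φ along parallels.
Areal scale at 45.1°: h·k = 1.000 × 1.283 = 1.283.
Areal scale at 10°: h·k = 1.000 × 0.9195 = 0.9195.
Ratio = 1.283/0.9195 ≈ 1.40.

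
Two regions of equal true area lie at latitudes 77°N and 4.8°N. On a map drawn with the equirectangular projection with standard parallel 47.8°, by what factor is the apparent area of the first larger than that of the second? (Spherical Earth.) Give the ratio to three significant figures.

4.43

In the equirectangular projection with standard parallel φ₀ = 47.8° (x = Rλ cos φ₀, y = Rφ), meridians are true-scale (h = 1) and the parallel scale is k = cos φ₀ / cos φ.
Areal scale at 77°: h·k = 1.000 × 2.986 = 2.986.
Areal scale at 4.8°: h·k = 1.000 × 0.6741 = 0.6741.
Ratio = 2.986/0.6741 ≈ 4.43.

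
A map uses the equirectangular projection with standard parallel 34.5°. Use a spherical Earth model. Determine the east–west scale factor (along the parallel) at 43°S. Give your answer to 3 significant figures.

1.13

In the equirectangular projection with standard parallel φ₀ = 34.5° (x = Rλ cos φ₀, y = Rφ), meridians are true-scale (h = 1) and the parallel scale is k = cos φ₀ / cos φ.
k = cos 34.5° / cos 43° = 0.8241/0.7314 = 1.127.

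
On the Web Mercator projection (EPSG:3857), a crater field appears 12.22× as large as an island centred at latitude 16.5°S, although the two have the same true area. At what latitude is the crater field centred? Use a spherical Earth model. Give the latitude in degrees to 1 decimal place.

On Mercator, (apparent₁)/(apparent₂) = sec²φ₁ / sec²φ₂ when true areas are equal.
cos²φ₂ / cos²φ₁ = 12.22  ⇒  cos φ₁ = cos 16.5° / √12.22 = 0.9588/3.496 = 0.2743.
φ₁ = arccos(0.2743) ≈ 74.1°.

74.1°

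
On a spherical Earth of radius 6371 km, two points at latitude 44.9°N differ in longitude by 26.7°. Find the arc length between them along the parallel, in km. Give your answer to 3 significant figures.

Arc length along a parallel = R cos φ · Δλ (with Δλ in radians).
= 6371 × cos 44.9° × (26.7° × π/180) = 6371 × 0.7083 × 0.4660 ≈ 2100 km.

2100 km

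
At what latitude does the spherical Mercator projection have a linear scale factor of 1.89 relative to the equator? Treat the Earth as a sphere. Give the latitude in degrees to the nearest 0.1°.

58.1°

Mercator scale is k = sec φ = 1/cos φ.
1/cos φ = 1.89  ⇒  cos φ = 0.5291  ⇒  φ = arccos(0.5291) ≈ 58.1°.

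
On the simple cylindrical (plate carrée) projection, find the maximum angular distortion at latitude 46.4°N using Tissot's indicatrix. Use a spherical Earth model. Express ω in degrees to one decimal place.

21.2°

Plate carrée maps x = Rλ, y = Rφ. The meridian scale is h = 1 and the parallel scale is k = 1/cos φ = sec φ.
At 46.4°: h = 1.000, k = 1.450; principal scales a = 1.450, b = 1.000.
sin(ω/2) = (a − b)/(a + b) = 0.4501/2.450 = 0.1837, so ω = 2 arcsin(0.1837) ≈ 21.2°.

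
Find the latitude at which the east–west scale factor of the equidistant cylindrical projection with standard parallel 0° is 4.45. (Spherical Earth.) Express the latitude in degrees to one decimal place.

Plate carrée: h = 1, k = sec φ along parallels.
sec φ = 4.45  ⇒  cos φ = 0.2247  ⇒  φ ≈ 77.0°.

77.0°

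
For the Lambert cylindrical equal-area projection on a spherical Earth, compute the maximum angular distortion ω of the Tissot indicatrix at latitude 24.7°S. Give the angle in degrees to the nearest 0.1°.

The Lambert cylindrical equal-area projection is the cylindrical equal-area projection with its standard parallel at the equator (φ₀ = 0). A cylindrical equal-area projection with standard parallel φ₀ has meridian scale h = cos φ / cos φ₀ and parallel scale k = cos φ₀ / cos φ (so areas are preserved, h·k = 1).
At 24.7°: h = 0.9085, k = 1.101; principal scales a = 1.101, b = 0.9085.
sin(ω/2) = (a − b)/(a + b) = 0.1922/2.009 = 0.09566, so ω = 2 arcsin(0.09566) ≈ 11.0°.

11.0°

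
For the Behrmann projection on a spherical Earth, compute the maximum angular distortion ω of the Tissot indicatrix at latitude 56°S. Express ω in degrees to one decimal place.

Behrmann is a cylindrical equal-area projection with standard parallels at ±30°. A cylindrical equal-area projection with standard parallel φ₀ has meridian scale h = cos φ / cos φ₀ and parallel scale k = cos φ₀ / cos φ (so areas are preserved, h·k = 1).
At 56°: h = 0.6457, k = 1.549; principal scales a = 1.549, b = 0.6457.
sin(ω/2) = (a − b)/(a + b) = 0.9030/2.194 = 0.4115, so ω = 2 arcsin(0.4115) ≈ 48.6°.

48.6°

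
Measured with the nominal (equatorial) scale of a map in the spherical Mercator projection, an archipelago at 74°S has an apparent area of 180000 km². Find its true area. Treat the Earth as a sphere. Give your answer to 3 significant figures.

Mercator is conformal, so the point scale is isotropic: h = k = sec φ = 1/cos φ.
Areal scale = k² = sec²φ = 1/cos²(74°) = 1/0.2756² = 13.16.
True area = apparent / (areal scale) = 180000 / 13.16 ≈ 13700 km².

13700 km²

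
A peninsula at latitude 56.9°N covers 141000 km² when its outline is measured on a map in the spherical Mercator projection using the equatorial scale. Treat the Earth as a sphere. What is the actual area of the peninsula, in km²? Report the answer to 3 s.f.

42100 km²

For Mercator, h = k = sec φ (a conformal cylindrical projection has a single point scale, 1/cos φ).
Areal scale = k² = sec²φ = 1/cos²(56.9°) = 1/0.5461² = 3.353.
True area = apparent / (areal scale) = 141000 / 3.353 ≈ 42100 km².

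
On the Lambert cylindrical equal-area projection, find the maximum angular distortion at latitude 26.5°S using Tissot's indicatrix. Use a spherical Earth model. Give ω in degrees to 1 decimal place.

12.7°

The Lambert cylindrical equal-area projection is the cylindrical equal-area projection with its standard parallel at the equator (φ₀ = 0). For cylindrical equal-area with standard parallel φ₀, h = cos φ / cos φ₀ and k = cos φ₀ / cos φ, so h·k = 1.
At 26.5°: h = 0.8949, k = 1.117; principal scales a = 1.117, b = 0.8949.
sin(ω/2) = (a − b)/(a + b) = 0.2225/2.012 = 0.1106, so ω = 2 arcsin(0.1106) ≈ 12.7°.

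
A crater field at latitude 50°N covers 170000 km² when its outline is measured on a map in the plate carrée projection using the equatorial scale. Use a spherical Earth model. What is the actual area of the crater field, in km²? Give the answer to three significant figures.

109000 km²

Plate carrée maps x = Rλ, y = Rφ. The meridian scale is h = 1 and the parallel scale is k = 1/cos φ = sec φ.
Areal scale = h·k = 1 × sec φ; at 50°, h = 1.000, k = 1.556, so h·k = 1.556.
True area = apparent / (areal scale) = 170000 / 1.556 ≈ 109000 km².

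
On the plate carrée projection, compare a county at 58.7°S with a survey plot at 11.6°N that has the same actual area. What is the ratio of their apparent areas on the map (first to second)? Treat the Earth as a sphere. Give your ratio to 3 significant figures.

Plate carrée maps x = Rλ, y = Rφ. The meridian scale is h = 1 and the parallel scale is k = 1/cos φ = sec φ.
Areal scale at 58.7°: h·k = 1.000 × 1.925 = 1.925.
Areal scale at 11.6°: h·k = 1.000 × 1.021 = 1.021.
Ratio = 1.925/1.021 ≈ 1.89.

1.89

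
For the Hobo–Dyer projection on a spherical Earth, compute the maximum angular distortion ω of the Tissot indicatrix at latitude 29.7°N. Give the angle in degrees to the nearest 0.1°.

10.4°

Hobo–Dyer is a cylindrical equal-area projection with standard parallels at ±37.5°. A cylindrical equal-area projection with standard parallel φ₀ has meridian scale h = cos φ / cos φ₀ and parallel scale k = cos φ₀ / cos φ (so areas are preserved, h·k = 1).
At 29.7°: h = 1.095, k = 0.9133; principal scales a = 1.095, b = 0.9133.
sin(ω/2) = (a − b)/(a + b) = 0.1815/2.008 = 0.09040, so ω = 2 arcsin(0.09040) ≈ 10.4°.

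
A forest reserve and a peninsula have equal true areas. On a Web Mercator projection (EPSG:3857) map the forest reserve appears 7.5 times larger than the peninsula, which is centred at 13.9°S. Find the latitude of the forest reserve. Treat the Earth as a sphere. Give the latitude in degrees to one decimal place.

69.2°

Mercator areal scale is sec²φ, so apparent-area ratio = sec²φ₁ / sec²φ₂ = cos²φ₂ / cos²φ₁.
cos²φ₂ / cos²φ₁ = 7.5  ⇒  cos φ₁ = cos 13.9° / √7.5 = 0.9707/2.739 = 0.3545.
φ₁ = arccos(0.3545) ≈ 69.2°.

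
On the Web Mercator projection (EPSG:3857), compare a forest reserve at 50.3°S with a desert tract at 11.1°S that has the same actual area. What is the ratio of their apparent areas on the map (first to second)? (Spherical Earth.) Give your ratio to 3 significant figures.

Mercator is conformal with k = sec φ, so areal scale = k² = sec²φ.
At 50.3°: sec²(50.3°) = 1/0.6388² = 2.451.
At 11.1°: sec²(11.1°) = 1/0.9813² = 1.038.
Ratio = 2.451/1.038 = cos²(11.1°)/cos²(50.3°) ≈ 2.36.

2.36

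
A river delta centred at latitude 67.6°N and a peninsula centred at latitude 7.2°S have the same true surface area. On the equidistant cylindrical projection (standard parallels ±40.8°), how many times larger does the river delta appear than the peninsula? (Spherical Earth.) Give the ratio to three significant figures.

2.60

With standard parallel φ₀ = 40.8°, the equirectangular projection gives x = Rλ cos φ₀, y = Rφ, so h = 1 and k = cos 40.8° / cos φ.
Areal scale at 67.6°: h·k = 1.000 × 1.986 = 1.986.
Areal scale at 7.2°: h·k = 1.000 × 0.7630 = 0.7630.
Ratio = 1.986/0.7630 ≈ 2.60.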